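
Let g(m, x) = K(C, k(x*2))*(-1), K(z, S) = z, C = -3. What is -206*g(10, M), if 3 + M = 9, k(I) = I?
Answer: -618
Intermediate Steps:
M = 6 (M = -3 + 9 = 6)
g(m, x) = 3 (g(m, x) = -3*(-1) = 3)
-206*g(10, M) = -206*3 = -618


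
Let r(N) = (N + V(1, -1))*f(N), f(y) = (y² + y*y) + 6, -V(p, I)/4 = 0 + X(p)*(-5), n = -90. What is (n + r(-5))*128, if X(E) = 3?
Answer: 382720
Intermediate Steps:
V(p, I) = 60 (V(p, I) = -4*(0 + 3*(-5)) = -4*(0 - 15) = -4*(-15) = 60)
f(y) = 6 + 2*y² (f(y) = (y² + y²) + 6 = 2*y² + 6 = 6 + 2*y²)
r(N) = (6 + 2*N²)*(60 + N) (r(N) = (N + 60)*(6 + 2*N²) = (60 + N)*(6 + 2*N²) = (6 + 2*N²)*(60 + N))
(n + r(-5))*128 = (-90 + 2*(3 + (-5)²)*(60 - 5))*128 = (-90 + 2*(3 + 25)*55)*128 = (-90 + 2*28*55)*128 = (-90 + 3080)*128 = 2990*128 = 382720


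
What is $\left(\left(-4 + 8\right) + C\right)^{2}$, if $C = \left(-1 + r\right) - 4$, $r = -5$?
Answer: $36$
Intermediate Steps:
$C = -10$ ($C = \left(-1 - 5\right) - 4 = -6 - 4 = -10$)
$\left(\left(-4 + 8\right) + C\right)^{2} = \left(\left(-4 + 8\right) - 10\right)^{2} = \left(4 - 10\right)^{2} = \left(-6\right)^{2} = 36$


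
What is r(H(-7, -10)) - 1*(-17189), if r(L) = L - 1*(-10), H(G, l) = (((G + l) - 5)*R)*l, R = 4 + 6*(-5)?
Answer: 11479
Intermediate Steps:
R = -26 (R = 4 - 30 = -26)
H(G, l) = l*(130 - 26*G - 26*l) (H(G, l) = (((G + l) - 5)*(-26))*l = ((-5 + G + l)*(-26))*l = (130 - 26*G - 26*l)*l = l*(130 - 26*G - 26*l))
r(L) = 10 + L (r(L) = L + 10 = 10 + L)
r(H(-7, -10)) - 1*(-17189) = (10 + 26*(-10)*(5 - 1*(-7) - 1*(-10))) - 1*(-17189) = (10 + 26*(-10)*(5 + 7 + 10)) + 17189 = (10 + 26*(-10)*22) + 17189 = (10 - 5720) + 17189 = -5710 + 17189 = 11479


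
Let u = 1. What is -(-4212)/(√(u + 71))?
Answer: 351*√2 ≈ 496.39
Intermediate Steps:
-(-4212)/(√(u + 71)) = -(-4212)/(√(1 + 71)) = -(-4212)/(√72) = -(-4212)/(6*√2) = -(-4212)*√2/12 = -(-351)*√2 = 351*√2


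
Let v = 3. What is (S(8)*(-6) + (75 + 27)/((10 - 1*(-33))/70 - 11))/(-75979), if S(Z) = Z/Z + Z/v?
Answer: 23134/55236733 ≈ 0.00041882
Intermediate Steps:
S(Z) = 1 + Z/3 (S(Z) = Z/Z + Z/3 = 1 + Z*(⅓) = 1 + Z/3)
(S(8)*(-6) + (75 + 27)/((10 - 1*(-33))/70 - 11))/(-75979) = ((1 + (⅓)*8)*(-6) + (75 + 27)/((10 - 1*(-33))/70 - 11))/(-75979) = ((1 + 8/3)*(-6) + 102/((10 + 33)*(1/70) - 11))*(-1/75979) = ((11/3)*(-6) + 102/(43*(1/70) - 11))*(-1/75979) = (-22 + 102/(43/70 - 11))*(-1/75979) = (-22 + 102/(-727/70))*(-1/75979) = (-22 + 102*(-70/727))*(-1/75979) = (-22 - 7140/727)*(-1/75979) = -23134/727*(-1/75979) = 23134/55236733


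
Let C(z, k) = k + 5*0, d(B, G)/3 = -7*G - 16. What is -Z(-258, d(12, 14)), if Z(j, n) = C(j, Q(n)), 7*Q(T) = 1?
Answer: -⅐ ≈ -0.14286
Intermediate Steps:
Q(T) = ⅐ (Q(T) = (⅐)*1 = ⅐)
d(B, G) = -48 - 21*G (d(B, G) = 3*(-7*G - 16) = 3*(-16 - 7*G) = -48 - 21*G)
C(z, k) = k (C(z, k) = k + 0 = k)
Z(j, n) = ⅐
-Z(-258, d(12, 14)) = -1*⅐ = -⅐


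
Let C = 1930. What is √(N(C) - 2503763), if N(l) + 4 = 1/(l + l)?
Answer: I*√9326281697335/1930 ≈ 1582.3*I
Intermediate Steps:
N(l) = -4 + 1/(2*l) (N(l) = -4 + 1/(l + l) = -4 + 1/(2*l))
√(N(C) - 2503763) = √((-4 + (½)/1930) - 2503763) = √((-4 + (½)*(1/1930)) - 2503763) = √((-4 + 1/3860) - 2503763) = √(-15439/3860 - 2503763) = √(-9664540619/3860) = I*√9326281697335/1930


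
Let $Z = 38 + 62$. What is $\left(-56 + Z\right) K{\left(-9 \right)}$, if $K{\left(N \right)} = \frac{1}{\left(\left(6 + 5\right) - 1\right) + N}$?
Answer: $44$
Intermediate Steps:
$K{\left(N \right)} = \frac{1}{10 + N}$ ($K{\left(N \right)} = \frac{1}{\left(11 - 1\right) + N} = \frac{1}{10 + N}$)
$Z = 100$
$\left(-56 + Z\right) K{\left(-9 \right)} = \frac{-56 + 100}{10 - 9} = \frac{44}{1} = 44 \cdot 1 = 44$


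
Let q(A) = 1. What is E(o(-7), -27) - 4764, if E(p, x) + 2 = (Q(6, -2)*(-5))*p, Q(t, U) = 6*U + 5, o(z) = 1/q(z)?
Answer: -4731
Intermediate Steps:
o(z) = 1 (o(z) = 1/1 = 1)
Q(t, U) = 5 + 6*U
E(p, x) = -2 + 35*p (E(p, x) = -2 + ((5 + 6*(-2))*(-5))*p = -2 + ((5 - 12)*(-5))*p = -2 + (-7*(-5))*p = -2 + 35*p)
E(o(-7), -27) - 4764 = (-2 + 35*1) - 4764 = (-2 + 35) - 4764 = 33 - 4764 = -4731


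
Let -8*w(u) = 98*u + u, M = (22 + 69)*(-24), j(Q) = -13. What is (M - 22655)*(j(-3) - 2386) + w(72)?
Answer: 59587870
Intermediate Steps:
M = -2184 (M = 91*(-24) = -2184)
w(u) = -99*u/8 (w(u) = -(98*u + u)/8 = -99*u/8)
(M - 22655)*(j(-3) - 2386) + w(72) = (-2184 - 22655)*(-13 - 2386) - 99/8*72 = -24839*(-2399) - 891 = 59588761 - 891 = 59587870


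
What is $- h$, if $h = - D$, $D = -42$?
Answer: $-42$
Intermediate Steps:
$h = 42$ ($h = \left(-1\right) \left(-42\right) = 42$)
$- h = \left(-1\right) 42 = -42$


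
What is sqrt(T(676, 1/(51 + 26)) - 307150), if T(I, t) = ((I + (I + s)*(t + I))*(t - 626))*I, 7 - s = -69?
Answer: I*sqrt(1277156427071758)/77 ≈ 4.6412e+5*I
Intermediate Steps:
s = 76 (s = 7 - 1*(-69) = 7 + 69 = 76)
T(I, t) = I*(-626 + t)*(I + (76 + I)*(I + t)) (T(I, t) = ((I + (I + 76)*(t + I))*(t - 626))*I = ((I + (76 + I)*(I + t))*(-626 + t))*I = ((-626 + t)*(I + (76 + I)*(I + t)))*I = I*(-626 + t)*(I + (76 + I)*(I + t)))
sqrt(T(676, 1/(51 + 26)) - 307150) = sqrt(676*(-48202*676 - 47576/(51 + 26) - 626*676**2 + 76*(1/(51 + 26))**2 + 676*(1/(51 + 26))**2 + 676**2/(51 + 26) - 549*676/(51 + 26)) - 307150) = sqrt(676*(-32584552 - 47576/77 - 626*456976 + 76*(1/77)**2 + 676*(1/77)**2 + 456976/77 - 549*676/77) - 307150) = sqrt(676*(-32584552 - 47576*1/77 - 286066976 + 76*(1/77)**2 + 676*(1/77)**2 + (1/77)*456976 - 549*676*1/77) - 307150) = sqrt(676*(-32584552 - 47576/77 - 286066976 + 76*(1/5929) + 676*(1/5929) + 456976/77 - 371124/77) - 307150) = sqrt(676*(-32584552 - 47576/77 - 286066976 + 76/5929 + 676/5929 + 456976/77 - 371124/77) - 307150) = sqrt(676*(-1889281961508/5929) - 307150) = sqrt(-1277154605979408/5929 - 307150) = sqrt(-1277156427071758/5929) = I*sqrt(1277156427071758)/77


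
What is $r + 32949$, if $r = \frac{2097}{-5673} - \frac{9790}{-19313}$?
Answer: $\frac{436147730}{13237} \approx 32949.0$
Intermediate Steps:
$r = \frac{1817}{13237}$ ($r = 2097 \left(- \frac{1}{5673}\right) - - \frac{110}{217} = - \frac{699}{1891} + \frac{110}{217} = \frac{1817}{13237} \approx 0.13727$)
$r + 32949 = \frac{1817}{13237} + 32949 = \frac{436147730}{13237}$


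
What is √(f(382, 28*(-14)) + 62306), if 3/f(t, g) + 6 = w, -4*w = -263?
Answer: √3558983894/239 ≈ 249.61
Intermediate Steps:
w = 263/4 (w = -¼*(-263) = 263/4 ≈ 65.750)
f(t, g) = 12/239 (f(t, g) = 3/(-6 + 263/4) = 3/(239/4) = 3*(4/239) = 12/239)
√(f(382, 28*(-14)) + 62306) = √(12/239 + 62306) = √(14891146/239) = √3558983894/239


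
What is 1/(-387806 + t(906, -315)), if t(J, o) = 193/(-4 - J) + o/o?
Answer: -910/352902743 ≈ -2.5786e-6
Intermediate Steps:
t(J, o) = 1 + 193/(-4 - J) (t(J, o) = 193/(-4 - J) + 1 = 1 + 193/(-4 - J))
1/(-387806 + t(906, -315)) = 1/(-387806 + (-189 + 906)/(4 + 906)) = 1/(-387806 + 717/910) = 1/(-352902743/910) = -910/352902743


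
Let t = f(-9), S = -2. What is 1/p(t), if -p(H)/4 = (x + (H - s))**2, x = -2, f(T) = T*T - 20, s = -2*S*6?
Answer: -1/4900 ≈ -0.00020408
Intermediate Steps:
s = 24 (s = -2*(-2)*6 = 4*6 = 24)
f(T) = -20 + T**2 (f(T) = T**2 - 20 = -20 + T**2)
t = 61 (t = -20 + (-9)**2 = -20 + 81 = 61)
p(H) = -4*(-26 + H)**2 (p(H) = -4*(-2 + (H - 1*24))**2 = -4*(-2 + (H - 24))**2 = -4*(-2 + (-24 + H))**2 = -4*(-26 + H)**2)
1/p(t) = 1/(-4*(-26 + 61)**2) = 1/(-4*35**2) = 1/(-4*1225) = 1/(-4900) = -1/4900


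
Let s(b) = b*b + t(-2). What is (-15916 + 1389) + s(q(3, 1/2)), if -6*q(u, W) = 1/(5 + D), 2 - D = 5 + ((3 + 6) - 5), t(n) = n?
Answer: -2092175/144 ≈ -14529.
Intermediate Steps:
D = -7 (D = 2 - (5 + ((3 + 6) - 5)) = 2 - (5 + (9 - 5)) = 2 - (5 + 4) = 2 - 1*9 = 2 - 9 = -7)
q(u, W) = 1/12 (q(u, W) = -1/(6*(5 - 7)) = -⅙/(-2) = -⅙*(-½) = 1/12)
s(b) = -2 + b² (s(b) = b*b - 2 = b² - 2 = -2 + b²)
(-15916 + 1389) + s(q(3, 1/2)) = (-15916 + 1389) + (-2 + (1/12)²) = -14527 + (-2 + 1/144) = -14527 - 287/144 = -2092175/144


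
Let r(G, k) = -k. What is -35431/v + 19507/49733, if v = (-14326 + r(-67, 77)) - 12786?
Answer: 2292465746/1352190537 ≈ 1.6954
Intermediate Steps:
v = -27189 (v = (-14326 - 1*77) - 12786 = (-14326 - 77) - 12786 = -14403 - 12786 = -27189)
-35431/v + 19507/49733 = -35431/(-27189) + 19507/49733 = -35431*(-1/27189) + 19507*(1/49733) = 35431/27189 + 19507/49733 = 2292465746/1352190537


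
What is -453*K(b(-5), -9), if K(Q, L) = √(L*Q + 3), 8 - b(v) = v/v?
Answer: -906*I*√15 ≈ -3508.9*I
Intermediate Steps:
b(v) = 7 (b(v) = 8 - v/v = 8 - 1*1 = 8 - 1 = 7)
K(Q, L) = √(3 + L*Q)
-453*K(b(-5), -9) = -453*√(3 - 9*7) = -453*√(3 - 63) = -906*I*√15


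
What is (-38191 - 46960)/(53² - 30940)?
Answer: 85151/28131 ≈ 3.0269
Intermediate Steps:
(-38191 - 46960)/(53² - 30940) = -85151/(2809 - 30940) = -85151/(-28131) = -85151*(-1/28131) = 85151/28131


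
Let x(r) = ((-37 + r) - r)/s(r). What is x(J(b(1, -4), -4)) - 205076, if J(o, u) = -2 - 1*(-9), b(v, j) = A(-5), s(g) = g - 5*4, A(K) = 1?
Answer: -2665951/13 ≈ -2.0507e+5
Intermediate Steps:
s(g) = -20 + g (s(g) = g - 20 = -20 + g)
b(v, j) = 1
J(o, u) = 7 (J(o, u) = -2 + 9 = 7)
x(r) = -37/(-20 + r) (x(r) = ((-37 + r) - r)/(-20 + r) = -37/(-20 + r))
x(J(b(1, -4), -4)) - 205076 = -37/(-20 + 7) - 205076 = -37/(-13) - 205076 = -37*(-1/13) - 205076 = 37/13 - 205076 = -2665951/13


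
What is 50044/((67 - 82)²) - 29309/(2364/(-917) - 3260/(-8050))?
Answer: 706893416651/51559650 ≈ 13710.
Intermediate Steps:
50044/((67 - 82)²) - 29309/(2364/(-917) - 3260/(-8050)) = 50044/((-15)²) - 29309/(2364*(-1/917) - 3260*(-1/8050)) = 50044/225 - 29309/(-2364/917 + 326/805) = 50044*(1/225) - 29309/(-229154/105455) = 50044/225 - 29309*(-105455/229154) = 50044/225 + 3090780595/229154 = 706893416651/51559650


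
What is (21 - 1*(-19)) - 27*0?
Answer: 40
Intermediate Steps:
(21 - 1*(-19)) - 27*0 = (21 + 19) + 0 = 40 + 0 = 40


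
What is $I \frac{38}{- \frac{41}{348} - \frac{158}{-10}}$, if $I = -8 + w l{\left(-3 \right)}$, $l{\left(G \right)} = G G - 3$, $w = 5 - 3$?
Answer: $\frac{264480}{27287} \approx 9.6925$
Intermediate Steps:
$w = 2$ ($w = 5 - 3 = 2$)
$l{\left(G \right)} = -3 + G^{2}$ ($l{\left(G \right)} = G^{2} - 3 = -3 + G^{2}$)
$I = 4$ ($I = -8 + 2 \left(-3 + \left(-3\right)^{2}\right) = -8 + 2 \left(-3 + 9\right) = -8 + 2 \cdot 6 = -8 + 12 = 4$)
$I \frac{38}{- \frac{41}{348} - \frac{158}{-10}} = 4 \frac{38}{- \frac{41}{348} - \frac{158}{-10}} = 4 \frac{38}{\left(-41\right) \frac{1}{348} - - \frac{79}{5}} = 4 \frac{38}{- \frac{41}{348} + \frac{79}{5}} = 4 \frac{38}{\frac{27287}{1740}} = 4 \cdot 38 \cdot \frac{1740}{27287} = 4 \cdot \frac{66120}{27287} = \frac{264480}{27287}$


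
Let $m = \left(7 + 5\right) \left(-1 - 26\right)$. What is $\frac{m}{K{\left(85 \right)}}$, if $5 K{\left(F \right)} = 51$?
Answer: $- \frac{540}{17} \approx -31.765$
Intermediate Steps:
$K{\left(F \right)} = \frac{51}{5}$ ($K{\left(F \right)} = \frac{1}{5} \cdot 51 = \frac{51}{5}$)
$m = -324$ ($m = 12 \left(-27\right) = -324$)
$\frac{m}{K{\left(85 \right)}} = - \frac{324}{\frac{51}{5}} = \left(-324\right) \frac{5}{51} = - \frac{540}{17}$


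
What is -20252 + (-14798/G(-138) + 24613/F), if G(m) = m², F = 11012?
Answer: -1061698085665/52428132 ≈ -20251.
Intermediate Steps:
-20252 + (-14798/G(-138) + 24613/F) = -20252 + (-14798/((-138)²) + 24613/11012) = -20252 + (-14798/19044 + 24613*(1/11012)) = -20252 + (-14798*1/19044 + 24613/11012) = -20252 + (-7399/9522 + 24613/11012) = -20252 + 76443599/52428132 = -1061698085665/52428132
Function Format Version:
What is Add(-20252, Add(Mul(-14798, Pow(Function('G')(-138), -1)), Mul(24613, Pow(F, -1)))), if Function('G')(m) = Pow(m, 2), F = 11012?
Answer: Rational(-1061698085665, 52428132) ≈ -20251.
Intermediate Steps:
Add(-20252, Add(Mul(-14798, Pow(Function('G')(-138), -1)), Mul(24613, Pow(F, -1)))) = Add(-20252, Add(Mul(-14798, Pow(Pow(-138, 2), -1)), Mul(24613, Pow(11012, -1)))) = Add(-20252, Add(Mul(-14798, Pow(19044, -1)), Mul(24613, Rational(1, 11012)))) = Add(-20252, Add(Mul(-14798, Rational(1, 19044)), Rational(24613, 11012))) = Add(-20252, Add(Rational(-7399, 9522), Rational(24613, 11012))) = Add(-20252, Rational(76443599, 52428132)) = Rational(-1061698085665, 52428132)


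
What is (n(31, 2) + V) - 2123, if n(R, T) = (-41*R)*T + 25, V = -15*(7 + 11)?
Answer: -4910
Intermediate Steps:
V = -270 (V = -15*18 = -270)
n(R, T) = 25 - 41*R*T (n(R, T) = -41*R*T + 25 = 25 - 41*R*T)
(n(31, 2) + V) - 2123 = ((25 - 41*31*2) - 270) - 2123 = ((25 - 2542) - 270) - 2123 = (-2517 - 270) - 2123 = -2787 - 2123 = -4910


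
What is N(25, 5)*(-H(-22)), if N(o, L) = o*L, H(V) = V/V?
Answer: -125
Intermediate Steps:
H(V) = 1
N(o, L) = L*o
N(25, 5)*(-H(-22)) = (5*25)*(-1*1) = 125*(-1) = -125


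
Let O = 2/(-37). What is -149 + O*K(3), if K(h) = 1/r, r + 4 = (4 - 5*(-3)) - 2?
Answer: -71671/481 ≈ -149.00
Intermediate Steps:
r = 13 (r = -4 + ((4 - 5*(-3)) - 2) = -4 + ((4 + 15) - 2) = -4 + (19 - 2) = -4 + 17 = 13)
O = -2/37 (O = 2*(-1/37) = -2/37 ≈ -0.054054)
K(h) = 1/13
-149 + O*K(3) = -149 - 2/37*1/13 = -149 - 2/481 = -71671/481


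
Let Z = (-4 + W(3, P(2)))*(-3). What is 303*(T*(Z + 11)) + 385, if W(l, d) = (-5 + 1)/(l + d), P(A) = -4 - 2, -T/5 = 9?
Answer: -258680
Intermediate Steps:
T = -45 (T = -5*9 = -45)
P(A) = -6
W(l, d) = -4/(d + l)
Z = 8 (Z = (-4 - 4/(-6 + 3))*(-3) = (-4 - 4/(-3))*(-3) = (-4 - 4*(-⅓))*(-3) = (-4 + 4/3)*(-3) = -8/3*(-3) = 8)
303*(T*(Z + 11)) + 385 = 303*(-45*(8 + 11)) + 385 = 303*(-45*19) + 385 = 303*(-855) + 385 = -259065 + 385 = -258680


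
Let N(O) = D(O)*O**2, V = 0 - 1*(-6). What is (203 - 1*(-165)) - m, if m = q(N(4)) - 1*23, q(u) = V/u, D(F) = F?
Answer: 12509/32 ≈ 390.91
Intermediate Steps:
V = 6 (V = 0 + 6 = 6)
N(O) = O**3 (N(O) = O*O**2 = O**3)
q(u) = 6/u
m = -733/32 (m = 6/(4**3) - 1*23 = 6/64 - 23 = 6*(1/64) - 23 = 3/32 - 23 = -733/32 ≈ -22.906)
(203 - 1*(-165)) - m = (203 - 1*(-165)) - 1*(-733/32) = (203 + 165) + 733/32 = 368 + 733/32 = 12509/32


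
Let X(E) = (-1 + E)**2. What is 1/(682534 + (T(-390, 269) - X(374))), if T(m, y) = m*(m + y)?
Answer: 1/590595 ≈ 1.6932e-6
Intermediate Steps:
1/(682534 + (T(-390, 269) - X(374))) = 1/(682534 + (-390*(-390 + 269) - (-1 + 374)**2)) = 1/(682534 + (-390*(-121) - 1*373**2)) = 1/(682534 + (47190 - 1*139129)) = 1/(682534 + (47190 - 139129)) = 1/(682534 - 91939) = 1/590595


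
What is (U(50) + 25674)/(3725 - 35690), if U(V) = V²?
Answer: -28174/31965 ≈ -0.88140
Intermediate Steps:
(U(50) + 25674)/(3725 - 35690) = (50² + 25674)/(3725 - 35690) = (2500 + 25674)/(-31965) = 28174*(-1/31965) = -28174/31965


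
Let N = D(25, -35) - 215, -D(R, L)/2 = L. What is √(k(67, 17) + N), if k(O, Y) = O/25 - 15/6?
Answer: I*√14482/10 ≈ 12.034*I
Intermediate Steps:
D(R, L) = -2*L
k(O, Y) = -5/2 + O/25 (k(O, Y) = O*(1/25) - 15*⅙ = O/25 - 5/2 = -5/2 + O/25)
N = -145 (N = -2*(-35) - 215 = 70 - 215 = -145)
√(k(67, 17) + N) = √((-5/2 + (1/25)*67) - 145) = √((-5/2 + 67/25) - 145) = √(9/50 - 145) = √(-7241/50) = I*√14482/10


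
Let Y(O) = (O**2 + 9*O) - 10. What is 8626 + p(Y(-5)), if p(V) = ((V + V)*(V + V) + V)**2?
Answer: 12753526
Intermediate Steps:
Y(O) = -10 + O**2 + 9*O
p(V) = (V + 4*V**2)**2 (p(V) = ((2*V)*(2*V) + V)**2 = (4*V**2 + V)**2 = (V + 4*V**2)**2)
8626 + p(Y(-5)) = 8626 + (-10 + (-5)**2 + 9*(-5))**2*(1 + 4*(-10 + (-5)**2 + 9*(-5)))**2 = 8626 + (-10 + 25 - 45)**2*(1 + 4*(-10 + 25 - 45))**2 = 8626 + (-30)**2*(1 + 4*(-30))**2 = 8626 + 900*(1 - 120)**2 = 8626 + 900*(-119)**2 = 8626 + 900*14161 = 8626 + 12744900 = 12753526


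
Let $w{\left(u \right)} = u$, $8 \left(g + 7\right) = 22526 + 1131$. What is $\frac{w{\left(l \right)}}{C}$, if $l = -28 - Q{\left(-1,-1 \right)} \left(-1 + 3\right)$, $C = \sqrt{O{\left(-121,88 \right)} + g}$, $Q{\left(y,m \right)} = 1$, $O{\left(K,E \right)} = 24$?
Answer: $- \frac{20 \sqrt{47586}}{7931} \approx -0.5501$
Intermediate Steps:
$g = \frac{23601}{8}$ ($g = -7 + \frac{22526 + 1131}{8} = -7 + \frac{1}{8} \cdot 23657 = -7 + \frac{23657}{8} = \frac{23601}{8} \approx 2950.1$)
$C = \frac{\sqrt{47586}}{4}$ ($C = \sqrt{24 + \frac{23601}{8}} = \sqrt{\frac{23793}{8}} = \frac{\sqrt{47586}}{4} \approx 54.536$)
$l = -30$ ($l = -28 - 1 \left(-1 + 3\right) = -28 - 1 \cdot 2 = -28 - 2 = -30$)
$\frac{w{\left(l \right)}}{C} = - \frac{30}{\frac{1}{4} \sqrt{47586}} = - 30 \frac{2 \sqrt{47586}}{23793} = - \frac{20 \sqrt{47586}}{7931}$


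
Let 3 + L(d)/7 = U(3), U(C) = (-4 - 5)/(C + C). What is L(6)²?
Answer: 3969/4 ≈ 992.25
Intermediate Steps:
U(C) = -9/(2*C) (U(C) = -9*1/(2*C) = -9/(2*C))
L(d) = -63/2 (L(d) = -21 + 7*(-9/2/3) = -21 + 7*(-9/2*⅓) = -21 + 7*(-3/2) = -21 - 21/2 = -63/2)
L(6)² = (-63/2)² = 3969/4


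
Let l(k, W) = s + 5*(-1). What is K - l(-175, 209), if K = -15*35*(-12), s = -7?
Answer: 6312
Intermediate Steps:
l(k, W) = -12 (l(k, W) = -7 + 5*(-1) = -7 - 5 = -12)
K = 6300 (K = -525*(-12) = 6300)
K - l(-175, 209) = 6300 - 1*(-12) = 6300 + 12 = 6312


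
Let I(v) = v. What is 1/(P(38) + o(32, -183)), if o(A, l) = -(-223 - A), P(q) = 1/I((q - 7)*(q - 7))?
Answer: 961/245056 ≈ 0.0039216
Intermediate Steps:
P(q) = (-7 + q)⁻² (P(q) = 1/((q - 7)*(q - 7)) = 1/((-7 + q)*(-7 + q)) = 1/((-7 + q)²) = (-7 + q)⁻²)
o(A, l) = 223 + A
1/(P(38) + o(32, -183)) = 1/((-7 + 38)⁻² + (223 + 32)) = 1/(31⁻² + 255) = 1/(1/961 + 255) = 1/(245056/961) = 961/245056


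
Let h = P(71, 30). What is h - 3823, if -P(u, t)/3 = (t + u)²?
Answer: -34426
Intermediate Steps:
P(u, t) = -3*(t + u)²
h = -30603 (h = -3*(30 + 71)² = -3*101² = -3*10201 = -30603)
h - 3823 = -30603 - 3823 = -34426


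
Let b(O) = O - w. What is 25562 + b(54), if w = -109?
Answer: 25725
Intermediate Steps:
b(O) = 109 + O (b(O) = O - 1*(-109) = O + 109 = 109 + O)
25562 + b(54) = 25562 + (109 + 54) = 25562 + 163 = 25725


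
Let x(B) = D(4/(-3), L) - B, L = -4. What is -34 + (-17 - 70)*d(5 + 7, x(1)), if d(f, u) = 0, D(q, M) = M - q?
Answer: -34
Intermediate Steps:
x(B) = -8/3 - B (x(B) = (-4 - 4/(-3)) - B = (-4 - 4*(-1)/3) - B = (-4 - 1*(-4/3)) - B = (-4 + 4/3) - B = -8/3 - B)
-34 + (-17 - 70)*d(5 + 7, x(1)) = -34 + (-17 - 70)*0 = -34 - 87*0 = -34 + 0 = -34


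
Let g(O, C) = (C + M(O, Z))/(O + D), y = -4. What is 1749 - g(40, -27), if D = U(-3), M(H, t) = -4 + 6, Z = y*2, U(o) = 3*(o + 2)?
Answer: 64738/37 ≈ 1749.7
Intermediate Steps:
U(o) = 6 + 3*o (U(o) = 3*(2 + o) = 6 + 3*o)
Z = -8 (Z = -4*2 = -8)
M(H, t) = 2
D = -3 (D = 6 + 3*(-3) = 6 - 9 = -3)
g(O, C) = (2 + C)/(-3 + O) (g(O, C) = (C + 2)/(O - 3) = (2 + C)/(-3 + O))
1749 - g(40, -27) = 1749 - (2 - 27)/(-3 + 40) = 1749 - (-25)/37 = 1749 - 1*(-25/37) = 1749 + 25/37 = 64738/37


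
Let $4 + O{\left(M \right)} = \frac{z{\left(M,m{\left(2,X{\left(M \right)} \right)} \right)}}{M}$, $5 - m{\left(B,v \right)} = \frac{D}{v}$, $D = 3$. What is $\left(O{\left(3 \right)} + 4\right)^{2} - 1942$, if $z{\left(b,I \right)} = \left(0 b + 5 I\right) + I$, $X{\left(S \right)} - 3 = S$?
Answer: $-1861$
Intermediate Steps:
$X{\left(S \right)} = 3 + S$
$m{\left(B,v \right)} = 5 - \frac{3}{v}$
$z{\left(b,I \right)} = 6 I$ ($z{\left(b,I \right)} = \left(0 + 5 I\right) + I = 5 I + I = 6 I$)
$O{\left(M \right)} = -4 + \frac{30 - \frac{18}{3 + M}}{M}$ ($O{\left(M \right)} = -4 + \frac{6 \left(5 - \frac{3}{3 + M}\right)}{M} = -4 + \frac{30 - \frac{18}{3 + M}}{M}$)
$\left(O{\left(3 \right)} + 4\right)^{2} - 1942 = \left(\frac{2 \left(36 - 2 \cdot 3^{2} + 9 \cdot 3\right)}{3 \left(3 + 3\right)} + 4\right)^{2} - 1942 = \left(2 \cdot \frac{1}{3} \cdot \frac{1}{6} \left(36 - 18 + 27\right) + 4\right)^{2} - 1942 = \left(2 \cdot \frac{1}{3} \cdot \frac{1}{6} \cdot 45 + 4\right)^{2} - 1942 = \left(5 + 4\right)^{2} - 1942 = 9^{2} - 1942 = 81 - 1942 = -1861$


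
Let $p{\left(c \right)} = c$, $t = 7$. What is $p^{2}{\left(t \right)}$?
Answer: $49$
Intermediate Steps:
$p^{2}{\left(t \right)} = 7^{2} = 49$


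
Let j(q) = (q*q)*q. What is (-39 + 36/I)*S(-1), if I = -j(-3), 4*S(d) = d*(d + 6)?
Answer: 565/12 ≈ 47.083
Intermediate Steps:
j(q) = q³ (j(q) = q²*q = q³)
S(d) = d*(6 + d)/4 (S(d) = (d*(d + 6))/4 = (d*(6 + d))/4 = d*(6 + d)/4)
I = 27 (I = -1*(-3)³ = -1*(-27) = 27)
(-39 + 36/I)*S(-1) = (-39 + 36/27)*((¼)*(-1)*(6 - 1)) = (-39 + 36*(1/27))*((¼)*(-1)*5) = (-39 + 4/3)*(-5/4) = -113/3*(-5/4) = 565/12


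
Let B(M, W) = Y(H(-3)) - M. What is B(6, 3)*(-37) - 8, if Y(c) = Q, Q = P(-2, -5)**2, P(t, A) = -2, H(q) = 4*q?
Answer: 66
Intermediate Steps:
Q = 4 (Q = (-2)**2 = 4)
Y(c) = 4
B(M, W) = 4 - M
B(6, 3)*(-37) - 8 = (4 - 1*6)*(-37) - 8 = (4 - 6)*(-37) - 8 = -2*(-37) - 8 = 74 - 8 = 66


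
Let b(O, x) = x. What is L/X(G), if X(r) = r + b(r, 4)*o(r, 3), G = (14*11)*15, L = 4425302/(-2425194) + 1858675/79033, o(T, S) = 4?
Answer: 1039475641246/111456312829263 ≈ 0.0093263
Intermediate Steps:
L = 2078951282492/95835178701 (L = 4425302*(-1/2425194) + 1858675*(1/79033) = -2212651/1212597 + 1858675/79033 = 2078951282492/95835178701 ≈ 21.693)
G = 2310 (G = 154*15 = 2310)
X(r) = 16 + r (X(r) = r + 4*4 = r + 16 = 16 + r)
L/X(G) = 2078951282492/(95835178701*(16 + 2310)) = (2078951282492/95835178701)/2326 = (2078951282492/95835178701)*(1/2326) = 1039475641246/111456312829263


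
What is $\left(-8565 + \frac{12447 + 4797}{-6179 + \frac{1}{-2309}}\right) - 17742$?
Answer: $- \frac{93842498295}{3566828} \approx -26310.0$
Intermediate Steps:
$\left(-8565 + \frac{12447 + 4797}{-6179 + \frac{1}{-2309}}\right) - 17742 = \left(-8565 + \frac{17244}{-6179 - \frac{1}{2309}}\right) - 17742 = \left(-8565 + \frac{17244}{- \frac{14267312}{2309}}\right) - 17742 = \left(-8565 + 17244 \left(- \frac{2309}{14267312}\right)\right) - 17742 = \left(-8565 - \frac{9954099}{3566828}\right) - 17742 = - \frac{30559835919}{3566828} - 17742 = - \frac{93842498295}{3566828}$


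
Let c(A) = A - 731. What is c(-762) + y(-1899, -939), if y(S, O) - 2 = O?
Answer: -2430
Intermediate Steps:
c(A) = -731 + A
y(S, O) = 2 + O
c(-762) + y(-1899, -939) = (-731 - 762) + (2 - 939) = -1493 - 937 = -2430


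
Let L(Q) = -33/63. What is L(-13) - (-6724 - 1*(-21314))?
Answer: -306401/21 ≈ -14591.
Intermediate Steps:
L(Q) = -11/21 (L(Q) = -33*1/63 = -11/21)
L(-13) - (-6724 - 1*(-21314)) = -11/21 - (-6724 - 1*(-21314)) = -11/21 - (-6724 + 21314) = -11/21 - 1*14590 = -11/21 - 14590 = -306401/21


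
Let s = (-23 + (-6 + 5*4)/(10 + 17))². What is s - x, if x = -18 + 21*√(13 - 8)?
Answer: 381571/729 - 21*√5 ≈ 476.46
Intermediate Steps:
x = -18 + 21*√5 ≈ 28.957
s = 368449/729 (s = (-23 + (-6 + 20)/27)² = (-23 + 14*(1/27))² = (-23 + 14/27)² = (-607/27)² = 368449/729 ≈ 505.42)
s - x = 368449/729 - (-18 + 21*√5) = 368449/729 + (18 - 21*√5) = 381571/729 - 21*√5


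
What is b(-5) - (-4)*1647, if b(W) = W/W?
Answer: 6589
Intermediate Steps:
b(W) = 1
b(-5) - (-4)*1647 = 1 - (-4)*1647 = 1 - 1*(-6588) = 1 + 6588 = 6589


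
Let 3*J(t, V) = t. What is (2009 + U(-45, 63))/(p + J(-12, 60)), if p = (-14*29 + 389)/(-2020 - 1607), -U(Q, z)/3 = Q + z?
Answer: -7090785/14491 ≈ -489.32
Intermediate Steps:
J(t, V) = t/3
U(Q, z) = -3*Q - 3*z (U(Q, z) = -3*(Q + z) = -3*Q - 3*z)
p = 17/3627 (p = (-406 + 389)/(-3627) = -17*(-1/3627) = 17/3627 ≈ 0.0046871)
(2009 + U(-45, 63))/(p + J(-12, 60)) = (2009 + (-3*(-45) - 3*63))/(17/3627 + (⅓)*(-12)) = (2009 + (135 - 189))/(17/3627 - 4) = (2009 - 54)/(-14491/3627) = 1955*(-3627/14491) = -7090785/14491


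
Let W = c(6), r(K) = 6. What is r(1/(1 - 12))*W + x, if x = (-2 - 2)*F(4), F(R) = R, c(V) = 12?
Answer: 56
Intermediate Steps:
W = 12
x = -16 (x = (-2 - 2)*4 = -4*4 = -16)
r(1/(1 - 12))*W + x = 6*12 - 16 = 72 - 16 = 56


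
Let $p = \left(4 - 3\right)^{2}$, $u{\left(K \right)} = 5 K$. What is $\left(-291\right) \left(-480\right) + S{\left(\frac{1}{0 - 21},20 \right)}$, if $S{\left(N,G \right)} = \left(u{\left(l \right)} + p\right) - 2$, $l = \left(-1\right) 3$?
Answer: $139664$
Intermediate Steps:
$l = -3$
$p = 1$ ($p = 1^{2} = 1$)
$S{\left(N,G \right)} = -16$ ($S{\left(N,G \right)} = \left(5 \left(-3\right) + 1\right) - 2 = \left(-15 + 1\right) - 2 = -14 - 2 = -16$)
$\left(-291\right) \left(-480\right) + S{\left(\frac{1}{0 - 21},20 \right)} = \left(-291\right) \left(-480\right) - 16 = 139680 - 16 = 139664$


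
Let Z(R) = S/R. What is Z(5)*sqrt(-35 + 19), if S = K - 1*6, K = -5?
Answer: -44*I/5 ≈ -8.8*I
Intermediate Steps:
S = -11 (S = -5 - 1*6 = -5 - 6 = -11)
Z(R) = -11/R
Z(5)*sqrt(-35 + 19) = (-11/5)*sqrt(-35 + 19) = (-11*1/5)*sqrt(-16) = -44*I/5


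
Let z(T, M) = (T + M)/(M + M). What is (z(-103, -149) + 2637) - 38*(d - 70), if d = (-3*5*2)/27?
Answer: 7161031/1341 ≈ 5340.1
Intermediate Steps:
d = -10/9 (d = -15*2*(1/27) = -30*1/27 = -10/9 ≈ -1.1111)
z(T, M) = (M + T)/(2*M) (z(T, M) = (M + T)/((2*M)) = (M + T)*(1/(2*M)) = (M + T)/(2*M))
(z(-103, -149) + 2637) - 38*(d - 70) = ((½)*(-149 - 103)/(-149) + 2637) - 38*(-10/9 - 70) = ((½)*(-1/149)*(-252) + 2637) - 38*(-640/9) = (126/149 + 2637) + 24320/9 = 393039/149 + 24320/9 = 7161031/1341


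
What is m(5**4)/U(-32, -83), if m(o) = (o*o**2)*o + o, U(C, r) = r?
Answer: -152587891250/83 ≈ -1.8384e+9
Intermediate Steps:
m(o) = o + o**4 (m(o) = o**3*o + o = o**4 + o = o + o**4)
m(5**4)/U(-32, -83) = (5**4 + (5**4)**4)/(-83) = (625 + 625**4)*(-1/83) = (625 + 152587890625)*(-1/83) = 152587891250*(-1/83) = -152587891250/83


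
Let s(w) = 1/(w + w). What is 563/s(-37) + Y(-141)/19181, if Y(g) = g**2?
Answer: -799098941/19181 ≈ -41661.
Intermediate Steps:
s(w) = 1/(2*w)
563/s(-37) + Y(-141)/19181 = 563/(((1/2)/(-37))) + (-141)**2/19181 = 563/(((1/2)*(-1/37))) + 19881*(1/19181) = 563/(-1/74) + 19881/19181 = 563*(-74) + 19881/19181 = -41662 + 19881/19181 = -799098941/19181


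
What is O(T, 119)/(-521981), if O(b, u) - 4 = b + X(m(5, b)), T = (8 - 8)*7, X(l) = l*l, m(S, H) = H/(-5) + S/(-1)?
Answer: -29/521981 ≈ -5.5558e-5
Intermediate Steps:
m(S, H) = -S - H/5 (m(S, H) = H*(-⅕) + S*(-1) = -H/5 - S = -S - H/5)
X(l) = l²
T = 0 (T = 0*7 = 0)
O(b, u) = 4 + b + (-5 - b/5)² (O(b, u) = 4 + (b + (-1*5 - b/5)²) = 4 + (b + (-5 - b/5)²) = 4 + b + (-5 - b/5)²)
O(T, 119)/(-521981) = (29 + 3*0 + (1/25)*0²)/(-521981) = (29 + 0 + (1/25)*0)*(-1/521981) = (29 + 0 + 0)*(-1/521981) = 29*(-1/521981) = -29/521981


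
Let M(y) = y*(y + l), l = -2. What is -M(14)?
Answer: -168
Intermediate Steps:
M(y) = y*(-2 + y) (M(y) = y*(y - 2) = y*(-2 + y))
-M(14) = -14*(-2 + 14) = -14*12 = -1*168 = -168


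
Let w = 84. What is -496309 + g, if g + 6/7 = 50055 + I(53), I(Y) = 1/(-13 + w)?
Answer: -221788657/497 ≈ -4.4626e+5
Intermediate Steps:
I(Y) = 1/71 (I(Y) = 1/(-13 + 84) = 1/71)
g = 24876916/497 (g = -6/7 + (50055 + 1/71) = -6/7 + 3553906/71 = 24876916/497 ≈ 50054.)
-496309 + g = -496309 + 24876916/497 = -221788657/497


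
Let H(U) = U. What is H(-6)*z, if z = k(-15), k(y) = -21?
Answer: 126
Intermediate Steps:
z = -21
H(-6)*z = -6*(-21) = 126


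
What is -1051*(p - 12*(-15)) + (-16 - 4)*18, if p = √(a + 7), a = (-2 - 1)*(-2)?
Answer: -189540 - 1051*√13 ≈ -1.9333e+5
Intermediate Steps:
a = 6 (a = -3*(-2) = 6)
p = √13 (p = √(6 + 7) = √13 ≈ 3.6056)
-1051*(p - 12*(-15)) + (-16 - 4)*18 = -1051*(√13 - 12*(-15)) + (-16 - 4)*18 = -1051*(√13 + 180) - 20*18 = -1051*(180 + √13) - 360 = (-189180 - 1051*√13) - 360 = -189540 - 1051*√13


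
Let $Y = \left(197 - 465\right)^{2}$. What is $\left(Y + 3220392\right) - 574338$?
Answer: $2717878$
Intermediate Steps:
$Y = 71824$ ($Y = \left(-268\right)^{2} = 71824$)
$\left(Y + 3220392\right) - 574338 = \left(71824 + 3220392\right) - 574338 = 3292216 - 574338 = 2717878$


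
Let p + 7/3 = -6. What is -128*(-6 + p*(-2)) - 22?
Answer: -4162/3 ≈ -1387.3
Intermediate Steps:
p = -25/3 (p = -7/3 - 6 = -25/3 ≈ -8.3333)
-128*(-6 + p*(-2)) - 22 = -128*(-6 - 25/3*(-2)) - 22 = -128*(-6 + 50/3) - 22 = -128*32/3 - 22 = -4096/3 - 22 = -4162/3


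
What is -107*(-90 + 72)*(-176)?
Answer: -338976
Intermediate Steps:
-107*(-90 + 72)*(-176) = -107*(-18)*(-176) = 1926*(-176) = -338976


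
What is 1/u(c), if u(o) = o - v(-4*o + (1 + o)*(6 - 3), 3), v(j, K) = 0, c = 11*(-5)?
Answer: -1/55 ≈ -0.018182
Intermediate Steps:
c = -55
u(o) = o (u(o) = o - 1*0 = o + 0 = o)
1/u(c) = 1/(-55) = -1/55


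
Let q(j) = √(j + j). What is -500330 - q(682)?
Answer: -500330 - 2*√341 ≈ -5.0037e+5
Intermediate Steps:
q(j) = √2*√j (q(j) = √(2*j) = √2*√j)
-500330 - q(682) = -500330 - √2*√682 = -500330 - 2*√341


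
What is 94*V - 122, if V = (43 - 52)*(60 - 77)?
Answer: 14260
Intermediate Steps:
V = 153 (V = -9*(-17) = 153)
94*V - 122 = 94*153 - 122 = 14382 - 122 = 14260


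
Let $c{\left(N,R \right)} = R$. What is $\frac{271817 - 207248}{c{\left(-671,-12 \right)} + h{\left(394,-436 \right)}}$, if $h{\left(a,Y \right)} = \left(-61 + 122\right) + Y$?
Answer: $- \frac{21523}{129} \approx -166.84$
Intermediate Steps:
$h{\left(a,Y \right)} = 61 + Y$
$\frac{271817 - 207248}{c{\left(-671,-12 \right)} + h{\left(394,-436 \right)}} = \frac{271817 - 207248}{-12 + \left(61 - 436\right)} = \frac{64569}{-12 - 375} = \frac{64569}{-387} = 64569 \left(- \frac{1}{387}\right) = - \frac{21523}{129}$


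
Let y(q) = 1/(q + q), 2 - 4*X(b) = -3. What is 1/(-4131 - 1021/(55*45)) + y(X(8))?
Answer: 20438117/51126230 ≈ 0.39976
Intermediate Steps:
X(b) = 5/4 (X(b) = ½ - ¼*(-3) = ½ + ¾ = 5/4)
y(q) = 1/(2*q)
1/(-4131 - 1021/(55*45)) + y(X(8)) = 1/(-4131 - 1021/(55*45)) + 1/(2*(5/4)) = 1/(-4131 - 1021/2475) + (½)*(⅘) = 1/(-4131 - 1021*1/2475) + ⅖ = 1/(-4131 - 1021/2475) + ⅖ = 1/(-10225246/2475) + ⅖ = -2475/10225246 + ⅖ = 20438117/51126230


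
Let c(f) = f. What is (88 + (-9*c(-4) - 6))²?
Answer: 13924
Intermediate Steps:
(88 + (-9*c(-4) - 6))² = (88 + (-9*(-4) - 6))² = (88 + (36 - 6))² = (88 + 30)² = 118² = 13924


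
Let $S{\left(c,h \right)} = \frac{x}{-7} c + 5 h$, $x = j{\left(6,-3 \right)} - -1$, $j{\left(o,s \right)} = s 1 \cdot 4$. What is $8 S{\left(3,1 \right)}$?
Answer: $\frac{544}{7} \approx 77.714$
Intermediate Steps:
$j{\left(o,s \right)} = 4 s$ ($j{\left(o,s \right)} = s 4 = 4 s$)
$x = -11$ ($x = 4 \left(-3\right) - -1 = -12 + 1 = -11$)
$S{\left(c,h \right)} = 5 h + \frac{11 c}{7}$ ($S{\left(c,h \right)} = - \frac{11}{-7} c + 5 h = \left(-11\right) \left(- \frac{1}{7}\right) c + 5 h = \frac{11 c}{7} + 5 h = 5 h + \frac{11 c}{7}$)
$8 S{\left(3,1 \right)} = 8 \left(5 \cdot 1 + \frac{11}{7} \cdot 3\right) = 8 \left(5 + \frac{33}{7}\right) = 8 \cdot \frac{68}{7} = \frac{544}{7}$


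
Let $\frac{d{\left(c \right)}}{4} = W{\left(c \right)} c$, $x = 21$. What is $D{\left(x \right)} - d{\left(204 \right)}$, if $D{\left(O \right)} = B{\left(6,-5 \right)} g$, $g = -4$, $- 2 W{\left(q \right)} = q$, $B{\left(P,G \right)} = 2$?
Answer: $83224$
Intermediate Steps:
$W{\left(q \right)} = - \frac{q}{2}$
$d{\left(c \right)} = - 2 c^{2}$ ($d{\left(c \right)} = 4 - \frac{c}{2} c = 4 \left(- \frac{c^{2}}{2}\right) = - 2 c^{2}$)
$D{\left(O \right)} = -8$ ($D{\left(O \right)} = 2 \left(-4\right) = -8$)
$D{\left(x \right)} - d{\left(204 \right)} = -8 - - 2 \cdot 204^{2} = -8 - \left(-2\right) 41616 = -8 - -83232 = -8 + 83232 = 83224$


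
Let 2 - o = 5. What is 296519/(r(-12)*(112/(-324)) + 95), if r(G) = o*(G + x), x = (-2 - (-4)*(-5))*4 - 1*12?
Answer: -8006013/571 ≈ -14021.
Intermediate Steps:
o = -3 (o = 2 - 1*5 = 2 - 5 = -3)
x = -100 (x = (-2 - 2*10)*4 - 12 = (-2 - 20)*4 - 12 = -22*4 - 12 = -88 - 12 = -100)
r(G) = 300 - 3*G (r(G) = -3*(G - 100) = -3*(-100 + G) = 300 - 3*G)
296519/(r(-12)*(112/(-324)) + 95) = 296519/((300 - 3*(-12))*(112/(-324)) + 95) = 296519/((300 + 36)*(112*(-1/324)) + 95) = 296519/(336*(-28/81) + 95) = 296519/(-3136/27 + 95) = 296519/(-571/27) = 296519*(-27/571) = -8006013/571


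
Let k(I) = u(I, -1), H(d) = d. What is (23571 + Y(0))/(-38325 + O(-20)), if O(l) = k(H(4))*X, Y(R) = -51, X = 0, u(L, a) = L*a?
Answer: -224/365 ≈ -0.61370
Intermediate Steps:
k(I) = -I (k(I) = I*(-1) = -I)
O(l) = 0 (O(l) = -1*4*0 = -4*0 = 0)
(23571 + Y(0))/(-38325 + O(-20)) = (23571 - 51)/(-38325 + 0) = 23520/(-38325) = 23520*(-1/38325) = -224/365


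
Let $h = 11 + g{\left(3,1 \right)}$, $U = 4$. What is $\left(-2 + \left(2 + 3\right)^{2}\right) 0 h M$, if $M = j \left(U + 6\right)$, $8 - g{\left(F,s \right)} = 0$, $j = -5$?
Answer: $0$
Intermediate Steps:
$g{\left(F,s \right)} = 8$ ($g{\left(F,s \right)} = 8 - 0 = 8 + 0 = 8$)
$h = 19$ ($h = 11 + 8 = 19$)
$M = -50$ ($M = - 5 \left(4 + 6\right) = \left(-5\right) 10 = -50$)
$\left(-2 + \left(2 + 3\right)^{2}\right) 0 h M = \left(-2 + \left(2 + 3\right)^{2}\right) 0 \cdot 19 \left(-50\right) = \left(-2 + 5^{2}\right) 0 \cdot 19 \left(-50\right) = \left(-2 + 25\right) 0 \cdot 19 \left(-50\right) = 23 \cdot 0 \cdot 19 \left(-50\right) = 0 \cdot 19 \left(-50\right) = 0 \left(-50\right) = 0$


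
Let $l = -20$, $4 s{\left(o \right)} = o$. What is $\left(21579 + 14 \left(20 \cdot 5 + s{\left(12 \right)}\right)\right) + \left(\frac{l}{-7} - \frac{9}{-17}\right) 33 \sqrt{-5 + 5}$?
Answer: $23021$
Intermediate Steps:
$s{\left(o \right)} = \frac{o}{4}$
$\left(21579 + 14 \left(20 \cdot 5 + s{\left(12 \right)}\right)\right) + \left(\frac{l}{-7} - \frac{9}{-17}\right) 33 \sqrt{-5 + 5} = \left(21579 + 14 \left(20 \cdot 5 + \frac{1}{4} \cdot 12\right)\right) + \left(- \frac{20}{-7} - \frac{9}{-17}\right) 33 \sqrt{-5 + 5} = \left(21579 + 14 \left(100 + 3\right)\right) + \left(\left(-20\right) \left(- \frac{1}{7}\right) - - \frac{9}{17}\right) 33 \sqrt{0} = \left(21579 + 14 \cdot 103\right) + \left(\frac{20}{7} + \frac{9}{17}\right) 33 \cdot 0 = \left(21579 + 1442\right) + \frac{403}{119} \cdot 33 \cdot 0 = 23021 + \frac{13299}{119} \cdot 0 = 23021 + 0 = 23021$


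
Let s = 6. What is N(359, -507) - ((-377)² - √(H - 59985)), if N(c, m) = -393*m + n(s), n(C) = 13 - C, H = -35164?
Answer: 57129 + I*√95149 ≈ 57129.0 + 308.46*I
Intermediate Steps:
N(c, m) = 7 - 393*m (N(c, m) = -393*m + (13 - 1*6) = -393*m + (13 - 6) = -393*m + 7 = 7 - 393*m)
N(359, -507) - ((-377)² - √(H - 59985)) = (7 - 393*(-507)) - ((-377)² - √(-35164 - 59985)) = (7 + 199251) - (142129 - √(-95149)) = 199258 - (142129 - I*√95149) = 199258 + (-142129 + I*√95149) = 57129 + I*√95149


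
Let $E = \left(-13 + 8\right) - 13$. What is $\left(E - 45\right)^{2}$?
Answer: $3969$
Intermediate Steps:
$E = -18$ ($E = -5 - 13 = -18$)
$\left(E - 45\right)^{2} = \left(-18 - 45\right)^{2} = \left(-63\right)^{2} = 3969$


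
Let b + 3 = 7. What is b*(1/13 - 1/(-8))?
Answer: 21/26 ≈ 0.80769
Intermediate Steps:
b = 4 (b = -3 + 7 = 4)
b*(1/13 - 1/(-8)) = 4*(1/13 - 1/(-8)) = 4*(1*(1/13) - 1*(-⅛)) = 4*(1/13 + ⅛) = 4*(21/104) = 21/26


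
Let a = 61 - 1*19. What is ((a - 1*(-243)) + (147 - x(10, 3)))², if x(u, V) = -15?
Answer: 199809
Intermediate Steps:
a = 42 (a = 61 - 19 = 42)
((a - 1*(-243)) + (147 - x(10, 3)))² = ((42 - 1*(-243)) + (147 - 1*(-15)))² = ((42 + 243) + (147 + 15))² = (285 + 162)² = 447² = 199809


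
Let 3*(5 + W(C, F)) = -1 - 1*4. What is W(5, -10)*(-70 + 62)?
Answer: 160/3 ≈ 53.333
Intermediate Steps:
W(C, F) = -20/3 (W(C, F) = -5 + (-1 - 1*4)/3 = -5 + (-1 - 4)/3 = -5 + (⅓)*(-5) = -5 - 5/3 = -20/3)
W(5, -10)*(-70 + 62) = -20*(-70 + 62)/3 = -20/3*(-8) = 160/3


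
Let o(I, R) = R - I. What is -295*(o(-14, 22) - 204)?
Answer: 49560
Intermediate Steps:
-295*(o(-14, 22) - 204) = -295*((22 - 1*(-14)) - 204) = -295*((22 + 14) - 204) = -295*(36 - 204) = -295*(-168) = 49560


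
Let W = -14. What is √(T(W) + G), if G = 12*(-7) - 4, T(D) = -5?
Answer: I*√93 ≈ 9.6436*I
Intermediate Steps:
G = -88 (G = -84 - 4 = -88)
√(T(W) + G) = √(-5 - 88) = √(-93) = I*√93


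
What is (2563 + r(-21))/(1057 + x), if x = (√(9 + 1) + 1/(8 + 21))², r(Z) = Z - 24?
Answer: 237532278003/100654174933 - 30705751*√10/201308349866 ≈ 2.3594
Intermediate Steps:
r(Z) = -24 + Z
x = (1/29 + √10)² (x = (√10 + 1/29)² = (1/29 + √10)² ≈ 10.219)
(2563 + r(-21))/(1057 + x) = (2563 + (-24 - 21))/(1057 + (8411/841 + 2*√10/29)) = (2563 - 45)/(897348/841 + 2*√10/29) = 2518/(897348/841 + 2*√10/29)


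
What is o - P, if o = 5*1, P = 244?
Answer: -239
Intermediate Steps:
o = 5
o - P = 5 - 1*244 = 5 - 244 = -239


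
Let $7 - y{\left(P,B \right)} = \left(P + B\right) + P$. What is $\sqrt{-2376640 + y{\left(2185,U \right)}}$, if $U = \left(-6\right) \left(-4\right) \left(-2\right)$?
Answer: $i \sqrt{2380955} \approx 1543.0 i$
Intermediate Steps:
$U = -48$ ($U = 24 \left(-2\right) = -48$)
$y{\left(P,B \right)} = 7 - B - 2 P$ ($y{\left(P,B \right)} = 7 - \left(\left(P + B\right) + P\right) = 7 - \left(\left(B + P\right) + P\right) = 7 - \left(B + 2 P\right) = 7 - B - 2 P$)
$\sqrt{-2376640 + y{\left(2185,U \right)}} = \sqrt{-2376640 - 4315} = \sqrt{-2380955} = i \sqrt{2380955}$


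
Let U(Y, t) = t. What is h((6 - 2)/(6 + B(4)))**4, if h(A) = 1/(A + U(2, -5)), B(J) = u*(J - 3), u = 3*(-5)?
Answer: 6561/5764801 ≈ 0.0011381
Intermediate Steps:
u = -15
B(J) = 45 - 15*J (B(J) = -15*(J - 3) = -15*(-3 + J) = 45 - 15*J)
h(A) = 1/(-5 + A) (h(A) = 1/(A - 5) = 1/(-5 + A))
h((6 - 2)/(6 + B(4)))**4 = (1/(-5 + (6 - 2)/(6 + (45 - 15*4))))**4 = (1/(-5 + 4/(6 + (45 - 60))))**4 = (1/(-5 + 4/(6 - 15)))**4 = (1/(-5 + 4/(-9)))**4 = (1/(-5 + 4*(-1/9)))**4 = (1/(-5 - 4/9))**4 = (1/(-49/9))**4 = (-9/49)**4 = 6561/5764801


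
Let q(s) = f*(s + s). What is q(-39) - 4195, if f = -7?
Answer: -3649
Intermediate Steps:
q(s) = -14*s (q(s) = -7*(s + s) = -14*s)
q(-39) - 4195 = -14*(-39) - 4195 = 546 - 4195 = -3649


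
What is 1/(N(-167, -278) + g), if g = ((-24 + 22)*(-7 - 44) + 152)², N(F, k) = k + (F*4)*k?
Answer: 1/249942 ≈ 4.0009e-6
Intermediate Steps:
N(F, k) = k + 4*F*k (N(F, k) = k + (4*F)*k = k + 4*F*k)
g = 64516 (g = (-2*(-51) + 152)² = (102 + 152)² = 254² = 64516)
1/(N(-167, -278) + g) = 1/(-278*(1 + 4*(-167)) + 64516) = 1/(-278*(1 - 668) + 64516) = 1/(-278*(-667) + 64516) = 1/(185426 + 64516) = 1/249942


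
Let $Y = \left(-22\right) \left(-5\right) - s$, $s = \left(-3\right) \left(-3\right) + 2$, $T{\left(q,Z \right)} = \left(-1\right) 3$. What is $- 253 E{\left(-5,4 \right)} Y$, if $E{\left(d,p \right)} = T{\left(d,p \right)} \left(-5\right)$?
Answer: $-375705$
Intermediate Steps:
$T{\left(q,Z \right)} = -3$
$s = 11$ ($s = 9 + 2 = 11$)
$E{\left(d,p \right)} = 15$ ($E{\left(d,p \right)} = \left(-3\right) \left(-5\right) = 15$)
$Y = 99$ ($Y = \left(-22\right) \left(-5\right) - 11 = 110 - 11 = 99$)
$- 253 E{\left(-5,4 \right)} Y = \left(-253\right) 15 \cdot 99 = \left(-3795\right) 99 = -375705$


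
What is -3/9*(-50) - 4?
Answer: 38/3 ≈ 12.667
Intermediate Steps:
-3/9*(-50) - 4 = -3*⅑*(-50) - 4 = -⅓*(-50) - 4 = 50/3 - 4 = 38/3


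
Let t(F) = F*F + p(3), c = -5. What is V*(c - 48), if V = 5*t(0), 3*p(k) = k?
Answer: -265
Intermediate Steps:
p(k) = k/3
t(F) = 1 + F² (t(F) = F*F + (⅓)*3 = F² + 1 = 1 + F²)
V = 5 (V = 5*(1 + 0²) = 5*(1 + 0) = 5*1 = 5)
V*(c - 48) = 5*(-5 - 48) = 5*(-53) = -265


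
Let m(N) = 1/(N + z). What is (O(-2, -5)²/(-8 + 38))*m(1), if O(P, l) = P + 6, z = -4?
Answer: -8/45 ≈ -0.17778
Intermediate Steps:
O(P, l) = 6 + P
m(N) = 1/(-4 + N) (m(N) = 1/(N - 4) = 1/(-4 + N))
(O(-2, -5)²/(-8 + 38))*m(1) = ((6 - 2)²/(-8 + 38))/(-4 + 1) = (4²/30)/(-3) = (16*(1/30))*(-⅓) = (8/15)*(-⅓) = -8/45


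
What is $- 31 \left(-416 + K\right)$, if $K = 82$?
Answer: $10354$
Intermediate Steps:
$- 31 \left(-416 + K\right) = - 31 \left(-416 + 82\right) = \left(-31\right) \left(-334\right) = 10354$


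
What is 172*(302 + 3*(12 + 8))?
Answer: 62264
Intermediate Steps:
172*(302 + 3*(12 + 8)) = 172*(302 + 3*20) = 172*(302 + 60) = 172*362 = 62264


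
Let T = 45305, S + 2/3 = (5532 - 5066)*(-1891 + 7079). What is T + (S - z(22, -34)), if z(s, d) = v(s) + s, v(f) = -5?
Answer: 7388686/3 ≈ 2.4629e+6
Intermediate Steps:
S = 7252822/3 (S = -⅔ + (5532 - 5066)*(-1891 + 7079) = -⅔ + 466*5188 = -⅔ + 2417608 = 7252822/3 ≈ 2.4176e+6)
z(s, d) = -5 + s
T + (S - z(22, -34)) = 45305 + (7252822/3 - (-5 + 22)) = 45305 + (7252822/3 - 1*17) = 45305 + (7252822/3 - 17) = 45305 + 7252771/3 = 7388686/3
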